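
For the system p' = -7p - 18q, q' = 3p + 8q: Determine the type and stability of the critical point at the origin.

A = [[-7,-18],[3,8]]; det(A-λI) = λ^2 - λ - 2.
λ = 2, -1: opposite signs.

saddle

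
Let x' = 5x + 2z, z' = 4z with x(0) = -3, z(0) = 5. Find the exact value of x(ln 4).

4608

A = [[5,2],[0,4]]; eigenvalues λ = 5, 4.
Eigenvectors: (-1,0) for λ=5, (2,-1) for λ=4.
From the initial condition, c_1 = -7, c_2 = -5.
x(ln 4) = (-7)(4^5)(-1) + (-5)(4^4)(2) = 4608.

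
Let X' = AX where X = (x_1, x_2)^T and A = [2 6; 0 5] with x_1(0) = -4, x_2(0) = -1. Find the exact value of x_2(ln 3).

A = [[2,6],[0,5]]; eigenvalues λ = 2, 5.
Eigenvectors: (-1,0) for λ=2, (-2,-1) for λ=5.
From the initial condition, c_1 = 2, c_2 = 1.
x_2(ln 3) = (2)(3^2)(0) + (1)(3^5)(-1) = -243.

-243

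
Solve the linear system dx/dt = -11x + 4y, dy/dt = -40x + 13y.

x(t) = -C_1e^(t)sin(4t) + C_2e^(t)cos(4t), y(t) = -3C_1e^(t)sin(4t) - C_1e^(t)cos(4t) - C_2e^(t)sin(4t) + 3C_2e^(t)cos(4t)

Coefficient matrix A = [[-11, 4], [-40, 13]].
Characteristic polynomial det(A - λI) = λ^2 - 2λ + 17 = 0.
Eigenvalues λ = 1 ± 4i (complex conjugate pair).
For λ=1+4i: an eigenvector is (0,-1) - i(-1,-3) = (0 + i, -1 + 3i).
A real fundamental pair from Re and Im of e^((1+4i)t)v: X_1 = e^(t)(cos(4t)·(0,-1) + sin(4t)·(-1,-3)), X_2 = e^(t)(sin(4t)·(0,-1) - cos(4t)·(-1,-3)).
General solution: C_1X_1 + C_2X_2.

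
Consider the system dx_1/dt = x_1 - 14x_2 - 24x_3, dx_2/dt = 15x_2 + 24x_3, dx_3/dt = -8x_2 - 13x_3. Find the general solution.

x_1(t) = c_1e^(t) + 3c_2e^(-t) + 2c_3e^(3t), x_2(t) = -3c_2e^(-t) - 2c_3e^(3t), x_3(t) = 2c_2e^(-t) + c_3e^(3t)

Coefficient matrix A = [[1, -14, -24], [0, 15, 24], [0, -8, -13]].
det(A - λI) = 0 gives eigenvalues λ = 1, -1, 3.
For λ=1: eigenvector (1,0,0).
For λ=-1: eigenvector (3,-3,2).
For λ=3: eigenvector (2,-2,1).
General solution: c_1e^(t)(1,0,0) + c_2e^(-t)(3,-3,2) + c_3e^(3t)(2,-2,1).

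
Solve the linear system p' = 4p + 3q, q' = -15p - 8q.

p(t) = c_1e^(-2t)cos(3t) + c_2e^(-2t)sin(3t), q(t) = -c_1e^(-2t)sin(3t) - 2c_1e^(-2t)cos(3t) - 2c_2e^(-2t)sin(3t) + c_2e^(-2t)cos(3t)

Coefficient matrix A = [[4, 3], [-15, -8]].
Characteristic polynomial det(A - λI) = λ^2 + 4λ + 13 = 0.
Eigenvalues λ = -2 ± 3i (complex conjugate pair).
For λ=-2+3i: an eigenvector is (1,-2) - i(0,-1) = (1, -2 + i).
A real fundamental pair from Re and Im of e^((-2+3i)t)v: X_1 = e^(-2t)(cos(3t)·(1,-2) + sin(3t)·(0,-1)), X_2 = e^(-2t)(sin(3t)·(1,-2) - cos(3t)·(0,-1)).
General solution: c_1X_1 + c_2X_2.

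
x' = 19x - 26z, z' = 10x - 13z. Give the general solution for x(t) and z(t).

Coefficient matrix A = [[19, -26], [10, -13]].
Characteristic polynomial det(A - λI) = λ^2 - 6λ + 13 = 0.
Eigenvalues λ = 3 ± 2i (complex conjugate pair).
For λ=3+2i: an eigenvector is (-2,-1) - i(-3,-2) = (-2 + 3i, -1 + 2i).
A real fundamental pair from Re and Im of e^((3+2i)t)v: X_1 = e^(3t)(cos(2t)·(-2,-1) + sin(2t)·(-3,-2)), X_2 = e^(3t)(sin(2t)·(-2,-1) - cos(2t)·(-3,-2)).
General solution: K_1X_1 + K_2X_2.

x(t) = -3K_1e^(3t)sin(2t) - 2K_1e^(3t)cos(2t) - 2K_2e^(3t)sin(2t) + 3K_2e^(3t)cos(2t), z(t) = -2K_1e^(3t)sin(2t) - K_1e^(3t)cos(2t) - K_2e^(3t)sin(2t) + 2K_2e^(3t)cos(2t)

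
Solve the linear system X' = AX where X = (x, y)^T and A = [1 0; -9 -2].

Coefficient matrix A = [[1, 0], [-9, -2]].
Characteristic polynomial det(A - λI) = λ^2 + λ - 2 = 0.
Eigenvalues λ = 1, -2.
For λ=1: (A-λI) row 2 is [-9, -3], so an eigenvector is (-1, 3).
For λ=-2: (A-λI) row 1 is [3, 0], so an eigenvector is (0, -1).
General solution: C_1e^(t)(-1,3) + C_2e^(-2t)(0,-1).

x(t) = -C_1e^(t), y(t) = 3C_1e^(t) - C_2e^(-2t)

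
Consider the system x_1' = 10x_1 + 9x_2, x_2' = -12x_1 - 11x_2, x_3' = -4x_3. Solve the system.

Coefficient matrix A = [[10, 9, 0], [-12, -11, 0], [0, 0, -4]].
det(A - λI) = 0 gives eigenvalues λ = 1, -2, -4.
For λ=1: eigenvector (1,-1,0).
For λ=-2: eigenvector (-3,4,0).
For λ=-4: eigenvector (0,0,1).
General solution: K_1e^(t)(1,-1,0) + K_2e^(-2t)(-3,4,0) + K_3e^(-4t)(0,0,1).

x_1(t) = K_1e^(t) - 3K_2e^(-2t), x_2(t) = -K_1e^(t) + 4K_2e^(-2t), x_3(t) = K_3e^(-4t)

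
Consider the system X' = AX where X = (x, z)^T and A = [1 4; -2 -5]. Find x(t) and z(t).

Coefficient matrix A = [[1, 4], [-2, -5]].
Characteristic polynomial det(A - λI) = λ^2 + 4λ + 3 = 0.
Eigenvalues λ = -1, -3.
For λ=-1: (A-λI) row 1 is [2, 4], so an eigenvector is (-2, 1).
For λ=-3: (A-λI) row 1 is [4, 4], so an eigenvector is (-1, 1).
General solution: c_1e^(-t)(-2,1) + c_2e^(-3t)(-1,1).

x(t) = -2c_1e^(-t) - c_2e^(-3t), z(t) = c_1e^(-t) + c_2e^(-3t)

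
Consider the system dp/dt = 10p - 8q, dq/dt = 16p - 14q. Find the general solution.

Coefficient matrix A = [[10, -8], [16, -14]].
Characteristic polynomial det(A - λI) = λ^2 + 4λ - 12 = 0.
Eigenvalues λ = 2, -6.
For λ=2: (A-λI) row 1 is [8, -8], so an eigenvector is (-1, -1).
For λ=-6: (A-λI) row 1 is [16, -8], so an eigenvector is (1, 2).
General solution: K_1e^(2t)(-1,-1) + K_2e^(-6t)(1,2).

p(t) = -K_1e^(2t) + K_2e^(-6t), q(t) = -K_1e^(2t) + 2K_2e^(-6t)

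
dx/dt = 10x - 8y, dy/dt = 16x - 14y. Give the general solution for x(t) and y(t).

x(t) = c_1e^(2t) + c_2e^(-6t), y(t) = c_1e^(2t) + 2c_2e^(-6t)

Coefficient matrix A = [[10, -8], [16, -14]].
Characteristic polynomial det(A - λI) = λ^2 + 4λ - 12 = 0.
Eigenvalues λ = 2, -6.
For λ=2: (A-λI) row 1 is [8, -8], so an eigenvector is (1, 1).
For λ=-6: (A-λI) row 1 is [16, -8], so an eigenvector is (1, 2).
General solution: c_1e^(2t)(1,1) + c_2e^(-6t)(1,2).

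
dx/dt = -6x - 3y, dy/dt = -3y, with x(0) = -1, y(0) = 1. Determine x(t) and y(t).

Coefficient matrix A = [[-6, -3], [0, -3]].
Characteristic polynomial det(A - λI) = λ^2 + 9λ + 18 = 0.
Eigenvalues λ = -6, -3.
For λ=-6: (A-λI) row 1 is [0, -3], so an eigenvector is (1, 0).
For λ=-3: (A-λI) row 1 is [-3, -3], so an eigenvector is (-1, 1).
General solution: c_1e^(-6t)(1,0) + c_2e^(-3t)(-1,1).
Applying x(0)=-1, y(0)=1 gives c_1=0, c_2=1.

x(t) = -e^(-3t), y(t) = e^(-3t)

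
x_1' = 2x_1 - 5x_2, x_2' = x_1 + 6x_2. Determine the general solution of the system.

Coefficient matrix A = [[2, -5], [1, 6]].
Characteristic polynomial det(A - λI) = λ^2 - 8λ + 17 = 0.
Eigenvalues λ = 4 ± i (complex conjugate pair).
For λ=4+i: an eigenvector is (-2,1) - i(-1,0) = (-2 + i, 1).
A real fundamental pair from Re and Im of e^((4+i)t)v: X_1 = e^(4t)(cos(t)·(-2,1) + sin(t)·(-1,0)), X_2 = e^(4t)(sin(t)·(-2,1) - cos(t)·(-1,0)).
General solution: K_1X_1 + K_2X_2.

x_1(t) = -K_1e^(4t)sin(t) - 2K_1e^(4t)cos(t) - 2K_2e^(4t)sin(t) + K_2e^(4t)cos(t), x_2(t) = K_1e^(4t)cos(t) + K_2e^(4t)sin(t)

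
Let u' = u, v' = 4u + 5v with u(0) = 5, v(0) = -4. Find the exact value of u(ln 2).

10

A = [[1,0],[4,5]]; eigenvalues λ = 5, 1.
Eigenvectors: (0,-1) for λ=5, (-1,1) for λ=1.
From the initial condition, c_1 = -1, c_2 = -5.
u(ln 2) = (-1)(2^5)(0) + (-5)(2^1)(-1) = 10.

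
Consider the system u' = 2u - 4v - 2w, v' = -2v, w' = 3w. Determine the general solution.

Coefficient matrix A = [[2, -4, -2], [0, -2, 0], [0, 0, 3]].
det(A - λI) = 0 gives eigenvalues λ = 3, -2, 2.
For λ=3: eigenvector (2,0,-1).
For λ=-2: eigenvector (1,1,0).
For λ=2: eigenvector (1,0,0).
General solution: C_1e^(3t)(2,0,-1) + C_2e^(-2t)(1,1,0) + C_3e^(2t)(1,0,0).

u(t) = 2C_1e^(3t) + C_2e^(-2t) + C_3e^(2t), v(t) = C_2e^(-2t), w(t) = -C_1e^(3t)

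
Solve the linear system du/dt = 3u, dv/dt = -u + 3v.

Coefficient matrix A = [[3, 0], [-1, 3]].
Characteristic polynomial det(A - λI) = λ^2 - 6λ + 9 = 0.
Single eigenvalue λ = 3 with algebraic multiplicity 2.
Eigenvector v = (0,-1); generalized eigenvector w with (A-λI)w=v is (1,0).
General solution: e^(3t)[c_1·v + c_2·(t·v + w)].

u(t) = c_2e^(3t), v(t) = -c_1e^(3t) - c_2te^(3t)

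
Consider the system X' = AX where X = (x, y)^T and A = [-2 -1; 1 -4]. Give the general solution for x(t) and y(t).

x(t) = -K_1e^(-3t) - K_2te^(-3t) + K_2e^(-3t), y(t) = -K_1e^(-3t) - K_2te^(-3t) + 2K_2e^(-3t)

Coefficient matrix A = [[-2, -1], [1, -4]].
Characteristic polynomial det(A - λI) = λ^2 + 6λ + 9 = 0.
Single eigenvalue λ = -3 with algebraic multiplicity 2.
Eigenvector v = (-1,-1); generalized eigenvector w with (A-λI)w=v is (1,2).
General solution: e^(-3t)[K_1·v + K_2·(t·v + w)].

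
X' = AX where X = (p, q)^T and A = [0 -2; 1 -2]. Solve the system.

p(t) = K_1e^(-t)sin(t) - K_1e^(-t)cos(t) - K_2e^(-t)sin(t) - K_2e^(-t)cos(t), q(t) = -K_1e^(-t)cos(t) - K_2e^(-t)sin(t)

Coefficient matrix A = [[0, -2], [1, -2]].
Characteristic polynomial det(A - λI) = λ^2 + 2λ + 2 = 0.
Eigenvalues λ = -1 ± i (complex conjugate pair).
For λ=-1+i: an eigenvector is (-1,-1) - i(1,0) = (-1 - i, -1).
A real fundamental pair from Re and Im of e^((-1+i)t)v: X_1 = e^(-t)(cos(t)·(-1,-1) + sin(t)·(1,0)), X_2 = e^(-t)(sin(t)·(-1,-1) - cos(t)·(1,0)).
General solution: K_1X_1 + K_2X_2.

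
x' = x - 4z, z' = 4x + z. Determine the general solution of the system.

x(t) = -c_1e^(t)sin(4t) + c_2e^(t)cos(4t), z(t) = c_1e^(t)cos(4t) + c_2e^(t)sin(4t)

Coefficient matrix A = [[1, -4], [4, 1]].
Characteristic polynomial det(A - λI) = λ^2 - 2λ + 17 = 0.
Eigenvalues λ = 1 ± 4i (complex conjugate pair).
For λ=1+4i: an eigenvector is (0,1) - i(-1,0) = (0 + i, 1).
A real fundamental pair from Re and Im of e^((1+4i)t)v: X_1 = e^(t)(cos(4t)·(0,1) + sin(4t)·(-1,0)), X_2 = e^(t)(sin(4t)·(0,1) - cos(4t)·(-1,0)).
General solution: c_1X_1 + c_2X_2.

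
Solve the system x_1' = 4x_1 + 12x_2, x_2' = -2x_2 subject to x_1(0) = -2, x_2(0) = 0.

x_1(t) = -2e^(4t), x_2(t) = 0

Coefficient matrix A = [[4, 12], [0, -2]].
Characteristic polynomial det(A - λI) = λ^2 - 2λ - 8 = 0.
Eigenvalues λ = 4, -2.
For λ=4: (A-λI) row 1 is [0, 12], so an eigenvector is (-1, 0).
For λ=-2: (A-λI) row 1 is [6, 12], so an eigenvector is (-2, 1).
General solution: K_1e^(4t)(-1,0) + K_2e^(-2t)(-2,1).
Applying x_1(0)=-2, x_2(0)=0 gives K_1=2, K_2=0.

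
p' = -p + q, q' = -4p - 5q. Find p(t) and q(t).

Coefficient matrix A = [[-1, 1], [-4, -5]].
Characteristic polynomial det(A - λI) = λ^2 + 6λ + 9 = 0.
Single eigenvalue λ = -3 with algebraic multiplicity 2.
Eigenvector v = (1,-2); generalized eigenvector w with (A-λI)w=v is (-1,3).
General solution: e^(-3t)[K_1·v + K_2·(t·v + w)].

p(t) = K_1e^(-3t) + K_2te^(-3t) - K_2e^(-3t), q(t) = -2K_1e^(-3t) - 2K_2te^(-3t) + 3K_2e^(-3t)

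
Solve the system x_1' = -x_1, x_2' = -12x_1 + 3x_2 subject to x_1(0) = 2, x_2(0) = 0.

x_1(t) = 2e^(-t), x_2(t) = -6e^(3t) + 6e^(-t)

Coefficient matrix A = [[-1, 0], [-12, 3]].
Characteristic polynomial det(A - λI) = λ^2 - 2λ - 3 = 0.
Eigenvalues λ = -1, 3.
For λ=-1: (A-λI) row 2 is [-12, 4], so an eigenvector is (-1, -3).
For λ=3: (A-λI) row 1 is [-4, 0], so an eigenvector is (0, -1).
General solution: K_1e^(-t)(-1,-3) + K_2e^(3t)(0,-1).
Applying x_1(0)=2, x_2(0)=0 gives K_1=-2, K_2=6.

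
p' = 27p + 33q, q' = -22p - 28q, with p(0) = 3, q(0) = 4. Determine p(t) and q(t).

Coefficient matrix A = [[27, 33], [-22, -28]].
Characteristic polynomial det(A - λI) = λ^2 + λ - 30 = 0.
Eigenvalues λ = 5, -6.
For λ=5: (A-λI) row 1 is [22, 33], so an eigenvector is (-3, 2).
For λ=-6: (A-λI) row 1 is [33, 33], so an eigenvector is (1, -1).
General solution: C_1e^(5t)(-3,2) + C_2e^(-6t)(1,-1).
Applying p(0)=3, q(0)=4 gives C_1=-7, C_2=-18.

p(t) = 21e^(5t) - 18e^(-6t), q(t) = -14e^(5t) + 18e^(-6t)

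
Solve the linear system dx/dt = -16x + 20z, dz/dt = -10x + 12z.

Coefficient matrix A = [[-16, 20], [-10, 12]].
Characteristic polynomial det(A - λI) = λ^2 + 4λ + 8 = 0.
Eigenvalues λ = -2 ± 2i (complex conjugate pair).
For λ=-2+2i: an eigenvector is (-1,-1) - i(-3,-2) = (-1 + 3i, -1 + 2i).
A real fundamental pair from Re and Im of e^((-2+2i)t)v: X_1 = e^(-2t)(cos(2t)·(-1,-1) + sin(2t)·(-3,-2)), X_2 = e^(-2t)(sin(2t)·(-1,-1) - cos(2t)·(-3,-2)).
General solution: C_1X_1 + C_2X_2.

x(t) = -3C_1e^(-2t)sin(2t) - C_1e^(-2t)cos(2t) - C_2e^(-2t)sin(2t) + 3C_2e^(-2t)cos(2t), z(t) = -2C_1e^(-2t)sin(2t) - C_1e^(-2t)cos(2t) - C_2e^(-2t)sin(2t) + 2C_2e^(-2t)cos(2t)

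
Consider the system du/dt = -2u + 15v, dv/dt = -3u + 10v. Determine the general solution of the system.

Coefficient matrix A = [[-2, 15], [-3, 10]].
Characteristic polynomial det(A - λI) = λ^2 - 8λ + 25 = 0.
Eigenvalues λ = 4 ± 3i (complex conjugate pair).
For λ=4+3i: an eigenvector is (-2,-1) - i(-1,0) = (-2 + i, -1).
A real fundamental pair from Re and Im of e^((4+3i)t)v: X_1 = e^(4t)(cos(3t)·(-2,-1) + sin(3t)·(-1,0)), X_2 = e^(4t)(sin(3t)·(-2,-1) - cos(3t)·(-1,0)).
General solution: C_1X_1 + C_2X_2.

u(t) = -C_1e^(4t)sin(3t) - 2C_1e^(4t)cos(3t) - 2C_2e^(4t)sin(3t) + C_2e^(4t)cos(3t), v(t) = -C_1e^(4t)cos(3t) - C_2e^(4t)sin(3t)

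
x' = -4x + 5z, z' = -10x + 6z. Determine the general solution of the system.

Coefficient matrix A = [[-4, 5], [-10, 6]].
Characteristic polynomial det(A - λI) = λ^2 - 2λ + 26 = 0.
Eigenvalues λ = 1 ± 5i (complex conjugate pair).
For λ=1+5i: an eigenvector is (1,1) - i(0,-1) = (1, 1 + i).
A real fundamental pair from Re and Im of e^((1+5i)t)v: X_1 = e^(t)(cos(5t)·(1,1) + sin(5t)·(0,-1)), X_2 = e^(t)(sin(5t)·(1,1) - cos(5t)·(0,-1)).
General solution: K_1X_1 + K_2X_2.

x(t) = K_1e^(t)cos(5t) + K_2e^(t)sin(5t), z(t) = -K_1e^(t)sin(5t) + K_1e^(t)cos(5t) + K_2e^(t)sin(5t) + K_2e^(t)cos(5t)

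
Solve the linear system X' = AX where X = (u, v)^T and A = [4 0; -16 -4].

u(t) = K_1e^(4t), v(t) = -2K_1e^(4t) + K_2e^(-4t)

Coefficient matrix A = [[4, 0], [-16, -4]].
Characteristic polynomial det(A - λI) = λ^2 - 16 = 0.
Eigenvalues λ = 4, -4.
For λ=4: (A-λI) row 2 is [-16, -8], so an eigenvector is (1, -2).
For λ=-4: (A-λI) row 1 is [8, 0], so an eigenvector is (0, 1).
General solution: K_1e^(4t)(1,-2) + K_2e^(-4t)(0,1).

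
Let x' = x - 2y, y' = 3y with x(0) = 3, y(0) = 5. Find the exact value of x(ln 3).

A = [[1,-2],[0,3]]; eigenvalues λ = 1, 3.
Eigenvectors: (1,0) for λ=1, (1,-1) for λ=3.
From the initial condition, c_1 = 8, c_2 = -5.
x(ln 3) = (8)(3^1)(1) + (-5)(3^3)(1) = -111.

-111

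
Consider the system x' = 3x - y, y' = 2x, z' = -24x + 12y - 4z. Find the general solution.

x(t) = c_1e^(t) - c_2e^(2t), y(t) = 2c_1e^(t) - c_2e^(2t), z(t) = 2c_2e^(2t) + c_3e^(-4t)

Coefficient matrix A = [[3, -1, 0], [2, 0, 0], [-24, 12, -4]].
det(A - λI) = 0 gives eigenvalues λ = 1, 2, -4.
For λ=1: eigenvector (1,2,0).
For λ=2: eigenvector (-1,-1,2).
For λ=-4: eigenvector (0,0,1).
General solution: c_1e^(t)(1,2,0) + c_2e^(2t)(-1,-1,2) + c_3e^(-4t)(0,0,1).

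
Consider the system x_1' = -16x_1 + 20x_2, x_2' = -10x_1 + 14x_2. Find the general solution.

Coefficient matrix A = [[-16, 20], [-10, 14]].
Characteristic polynomial det(A - λI) = λ^2 + 2λ - 24 = 0.
Eigenvalues λ = -6, 4.
For λ=-6: (A-λI) row 1 is [-10, 20], so an eigenvector is (2, 1).
For λ=4: (A-λI) row 1 is [-20, 20], so an eigenvector is (-1, -1).
General solution: C_1e^(-6t)(2,1) + C_2e^(4t)(-1,-1).

x_1(t) = 2C_1e^(-6t) - C_2e^(4t), x_2(t) = C_1e^(-6t) - C_2e^(4t)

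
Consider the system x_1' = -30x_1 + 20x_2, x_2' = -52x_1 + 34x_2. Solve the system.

Coefficient matrix A = [[-30, 20], [-52, 34]].
Characteristic polynomial det(A - λI) = λ^2 - 4λ + 20 = 0.
Eigenvalues λ = 2 ± 4i (complex conjugate pair).
For λ=2+4i: an eigenvector is (-1,-2) - i(-2,-3) = (-1 + 2i, -2 + 3i).
A real fundamental pair from Re and Im of e^((2+4i)t)v: X_1 = e^(2t)(cos(4t)·(-1,-2) + sin(4t)·(-2,-3)), X_2 = e^(2t)(sin(4t)·(-1,-2) - cos(4t)·(-2,-3)).
General solution: K_1X_1 + K_2X_2.

x_1(t) = -2K_1e^(2t)sin(4t) - K_1e^(2t)cos(4t) - K_2e^(2t)sin(4t) + 2K_2e^(2t)cos(4t), x_2(t) = -3K_1e^(2t)sin(4t) - 2K_1e^(2t)cos(4t) - 2K_2e^(2t)sin(4t) + 3K_2e^(2t)cos(4t)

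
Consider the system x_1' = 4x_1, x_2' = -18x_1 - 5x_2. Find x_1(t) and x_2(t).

x_1(t) = -K_1e^(4t), x_2(t) = 2K_1e^(4t) + K_2e^(-5t)

Coefficient matrix A = [[4, 0], [-18, -5]].
Characteristic polynomial det(A - λI) = λ^2 + λ - 20 = 0.
Eigenvalues λ = 4, -5.
For λ=4: (A-λI) row 2 is [-18, -9], so an eigenvector is (-1, 2).
For λ=-5: (A-λI) row 1 is [9, 0], so an eigenvector is (0, 1).
General solution: K_1e^(4t)(-1,2) + K_2e^(-5t)(0,1).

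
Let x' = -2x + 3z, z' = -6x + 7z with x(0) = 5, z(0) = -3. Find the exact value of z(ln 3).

A = [[-2,3],[-6,7]]; eigenvalues λ = 4, 1.
Eigenvectors: (-1,-2) for λ=4, (1,1) for λ=1.
From the initial condition, c_1 = 8, c_2 = 13.
z(ln 3) = (8)(3^4)(-2) + (13)(3^1)(1) = -1257.

-1257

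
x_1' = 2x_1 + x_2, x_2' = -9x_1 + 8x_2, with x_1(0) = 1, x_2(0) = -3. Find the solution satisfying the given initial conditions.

x_1(t) = -6te^(5t) + e^(5t), x_2(t) = -18te^(5t) - 3e^(5t)

Coefficient matrix A = [[2, 1], [-9, 8]].
Characteristic polynomial det(A - λI) = λ^2 - 10λ + 25 = 0.
Single eigenvalue λ = 5 with algebraic multiplicity 2.
Eigenvector v = (1,3); generalized eigenvector w with (A-λI)w=v is (-1,-2).
General solution: e^(5t)[c_1·v + c_2·(t·v + w)].
Applying x_1(0)=1, x_2(0)=-3 gives c_1=-5, c_2=-6.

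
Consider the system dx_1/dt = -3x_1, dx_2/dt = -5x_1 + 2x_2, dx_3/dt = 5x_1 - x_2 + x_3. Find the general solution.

x_1(t) = c_1e^(-3t), x_2(t) = c_1e^(-3t) - c_3e^(2t), x_3(t) = -c_1e^(-3t) + c_2e^(t) + c_3e^(2t)

Coefficient matrix A = [[-3, 0, 0], [-5, 2, 0], [5, -1, 1]].
det(A - λI) = 0 gives eigenvalues λ = -3, 1, 2.
For λ=-3: eigenvector (1,1,-1).
For λ=1: eigenvector (0,0,1).
For λ=2: eigenvector (0,-1,1).
General solution: c_1e^(-3t)(1,1,-1) + c_2e^(t)(0,0,1) + c_3e^(2t)(0,-1,1).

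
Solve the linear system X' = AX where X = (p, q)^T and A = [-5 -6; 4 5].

Coefficient matrix A = [[-5, -6], [4, 5]].
Characteristic polynomial det(A - λI) = λ^2 - 1 = 0.
Eigenvalues λ = -1, 1.
For λ=-1: (A-λI) row 1 is [-4, -6], so an eigenvector is (3, -2).
For λ=1: (A-λI) row 1 is [-6, -6], so an eigenvector is (-1, 1).
General solution: C_1e^(-t)(3,-2) + C_2e^(t)(-1,1).

p(t) = 3C_1e^(-t) - C_2e^(t), q(t) = -2C_1e^(-t) + C_2e^(t)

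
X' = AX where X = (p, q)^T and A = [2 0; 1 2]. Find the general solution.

p(t) = c_2e^(2t), q(t) = c_1e^(2t) + c_2te^(2t) + 2c_2e^(2t)

Coefficient matrix A = [[2, 0], [1, 2]].
Characteristic polynomial det(A - λI) = λ^2 - 4λ + 4 = 0.
Single eigenvalue λ = 2 with algebraic multiplicity 2.
Eigenvector v = (0,1); generalized eigenvector w with (A-λI)w=v is (1,2).
General solution: e^(2t)[c_1·v + c_2·(t·v + w)].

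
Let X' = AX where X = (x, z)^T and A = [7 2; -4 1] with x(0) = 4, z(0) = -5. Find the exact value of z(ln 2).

-112

A = [[7,2],[-4,1]]; eigenvalues λ = 5, 3.
Eigenvectors: (-1,1) for λ=5, (-1,2) for λ=3.
From the initial condition, c_1 = -3, c_2 = -1.
z(ln 2) = (-3)(2^5)(1) + (-1)(2^3)(2) = -112.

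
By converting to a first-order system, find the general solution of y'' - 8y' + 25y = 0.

y(t) = C_1e^(4t)cos(3t) + C_2e^(4t)sin(3t)

Let x_1 = y, x_2 = y'. Then x_1' = x_2 and x_2' = -25x_1 + 8x_2.
A = [[0,1],[-25,8]]; det(A-λI) = λ^2 - 8λ + 25.
Eigenvalues λ = 4 ± 3i.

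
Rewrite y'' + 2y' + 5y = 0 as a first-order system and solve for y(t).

y(t) = K_1e^(-t)cos(2t) + K_2e^(-t)sin(2t)

Let x_1 = y, x_2 = y'. Then x_1' = x_2 and x_2' = -5x_1 - 2x_2.
A = [[0,1],[-5,-2]]; det(A-λI) = λ^2 + 2λ + 5.
Eigenvalues λ = -1 ± 2i.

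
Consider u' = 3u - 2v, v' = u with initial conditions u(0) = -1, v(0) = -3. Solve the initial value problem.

u(t) = 4e^(2t) - 5e^(t), v(t) = 2e^(2t) - 5e^(t)

Coefficient matrix A = [[3, -2], [1, 0]].
Characteristic polynomial det(A - λI) = λ^2 - 3λ + 2 = 0.
Eigenvalues λ = 1, 2.
For λ=1: (A-λI) row 1 is [2, -2], so an eigenvector is (1, 1).
For λ=2: (A-λI) row 1 is [1, -2], so an eigenvector is (-2, -1).
General solution: c_1e^(t)(1,1) + c_2e^(2t)(-2,-1).
Applying u(0)=-1, v(0)=-3 gives c_1=-5, c_2=-2.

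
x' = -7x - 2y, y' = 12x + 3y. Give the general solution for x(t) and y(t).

x(t) = -c_1e^(-3t) + c_2e^(-t), y(t) = 2c_1e^(-3t) - 3c_2e^(-t)

Coefficient matrix A = [[-7, -2], [12, 3]].
Characteristic polynomial det(A - λI) = λ^2 + 4λ + 3 = 0.
Eigenvalues λ = -3, -1.
For λ=-3: (A-λI) row 1 is [-4, -2], so an eigenvector is (-1, 2).
For λ=-1: (A-λI) row 1 is [-6, -2], so an eigenvector is (1, -3).
General solution: c_1e^(-3t)(-1,2) + c_2e^(-t)(1,-3).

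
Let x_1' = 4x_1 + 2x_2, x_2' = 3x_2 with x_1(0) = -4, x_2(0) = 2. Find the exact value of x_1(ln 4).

A = [[4,2],[0,3]]; eigenvalues λ = 4, 3.
Eigenvectors: (-1,0) for λ=4, (2,-1) for λ=3.
From the initial condition, c_1 = 0, c_2 = -2.
x_1(ln 4) = (0)(4^4)(-1) + (-2)(4^3)(2) = -256.

-256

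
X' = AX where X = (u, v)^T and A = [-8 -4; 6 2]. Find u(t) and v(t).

u(t) = -c_1e^(-4t) - 2c_2e^(-2t), v(t) = c_1e^(-4t) + 3c_2e^(-2t)

Coefficient matrix A = [[-8, -4], [6, 2]].
Characteristic polynomial det(A - λI) = λ^2 + 6λ + 8 = 0.
Eigenvalues λ = -4, -2.
For λ=-4: (A-λI) row 1 is [-4, -4], so an eigenvector is (-1, 1).
For λ=-2: (A-λI) row 1 is [-6, -4], so an eigenvector is (-2, 3).
General solution: c_1e^(-4t)(-1,1) + c_2e^(-2t)(-2,3).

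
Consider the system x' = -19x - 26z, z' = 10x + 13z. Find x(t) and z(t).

Coefficient matrix A = [[-19, -26], [10, 13]].
Characteristic polynomial det(A - λI) = λ^2 + 6λ + 13 = 0.
Eigenvalues λ = -3 ± 2i (complex conjugate pair).
For λ=-3+2i: an eigenvector is (-2,1) - i(3,-2) = (-2 - 3i, 1 + 2i).
A real fundamental pair from Re and Im of e^((-3+2i)t)v: X_1 = e^(-3t)(cos(2t)·(-2,1) + sin(2t)·(3,-2)), X_2 = e^(-3t)(sin(2t)·(-2,1) - cos(2t)·(3,-2)).
General solution: K_1X_1 + K_2X_2.

x(t) = 3K_1e^(-3t)sin(2t) - 2K_1e^(-3t)cos(2t) - 2K_2e^(-3t)sin(2t) - 3K_2e^(-3t)cos(2t), z(t) = -2K_1e^(-3t)sin(2t) + K_1e^(-3t)cos(2t) + K_2e^(-3t)sin(2t) + 2K_2e^(-3t)cos(2t)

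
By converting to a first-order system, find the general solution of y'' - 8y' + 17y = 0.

Let x_1 = y, x_2 = y'. Then x_1' = x_2 and x_2' = -17x_1 + 8x_2.
A = [[0,1],[-17,8]]; det(A-λI) = λ^2 - 8λ + 17.
Eigenvalues λ = 4 ± i.

y(t) = C_1e^(4t)cos(t) + C_2e^(4t)sin(t)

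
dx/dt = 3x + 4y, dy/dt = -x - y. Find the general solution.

x(t) = -2c_1e^(t) - 2c_2te^(t) - 3c_2e^(t), y(t) = c_1e^(t) + c_2te^(t) + c_2e^(t)

Coefficient matrix A = [[3, 4], [-1, -1]].
Characteristic polynomial det(A - λI) = λ^2 - 2λ + 1 = 0.
Single eigenvalue λ = 1 with algebraic multiplicity 2.
Eigenvector v = (-2,1); generalized eigenvector w with (A-λI)w=v is (-3,1).
General solution: e^(t)[c_1·v + c_2·(t·v + w)].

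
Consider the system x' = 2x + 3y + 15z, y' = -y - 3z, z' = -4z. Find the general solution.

x(t) = -3K_1e^(-4t) - K_2e^(-t) + K_3e^(2t), y(t) = K_1e^(-4t) + K_2e^(-t), z(t) = K_1e^(-4t)

Coefficient matrix A = [[2, 3, 15], [0, -1, -3], [0, 0, -4]].
det(A - λI) = 0 gives eigenvalues λ = -4, -1, 2.
For λ=-4: eigenvector (-3,1,1).
For λ=-1: eigenvector (-1,1,0).
For λ=2: eigenvector (1,0,0).
General solution: K_1e^(-4t)(-3,1,1) + K_2e^(-t)(-1,1,0) + K_3e^(2t)(1,0,0).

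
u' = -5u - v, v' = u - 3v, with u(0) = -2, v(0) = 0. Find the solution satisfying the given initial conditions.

u(t) = 2te^(-4t) - 2e^(-4t), v(t) = -2te^(-4t)

Coefficient matrix A = [[-5, -1], [1, -3]].
Characteristic polynomial det(A - λI) = λ^2 + 8λ + 16 = 0.
Single eigenvalue λ = -4 with algebraic multiplicity 2.
Eigenvector v = (-1,1); generalized eigenvector w with (A-λI)w=v is (-1,2).
General solution: e^(-4t)[c_1·v + c_2·(t·v + w)].
Applying u(0)=-2, v(0)=0 gives c_1=4, c_2=-2.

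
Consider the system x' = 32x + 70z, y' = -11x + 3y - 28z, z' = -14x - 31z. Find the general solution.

Coefficient matrix A = [[32, 0, 70], [-11, 3, -28], [-14, 0, -31]].
det(A - λI) = 0 gives eigenvalues λ = 4, -3, 3.
For λ=4: eigenvector (5,1,-2).
For λ=-3: eigenvector (-2,1,1).
For λ=3: eigenvector (0,1,0).
General solution: C_1e^(4t)(5,1,-2) + C_2e^(-3t)(-2,1,1) + C_3e^(3t)(0,1,0).

x(t) = 5C_1e^(4t) - 2C_2e^(-3t), y(t) = C_1e^(4t) + C_2e^(-3t) + C_3e^(3t), z(t) = -2C_1e^(4t) + C_2e^(-3t)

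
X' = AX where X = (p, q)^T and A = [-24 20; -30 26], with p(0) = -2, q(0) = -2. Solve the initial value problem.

p(t) = -2e^(-4t), q(t) = -2e^(-4t)

Coefficient matrix A = [[-24, 20], [-30, 26]].
Characteristic polynomial det(A - λI) = λ^2 - 2λ - 24 = 0.
Eigenvalues λ = -4, 6.
For λ=-4: (A-λI) row 1 is [-20, 20], so an eigenvector is (-1, -1).
For λ=6: (A-λI) row 1 is [-30, 20], so an eigenvector is (-2, -3).
General solution: C_1e^(-4t)(-1,-1) + C_2e^(6t)(-2,-3).
Applying p(0)=-2, q(0)=-2 gives C_1=2, C_2=0.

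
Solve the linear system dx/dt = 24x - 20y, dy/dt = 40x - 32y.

Coefficient matrix A = [[24, -20], [40, -32]].
Characteristic polynomial det(A - λI) = λ^2 + 8λ + 32 = 0.
Eigenvalues λ = -4 ± 4i (complex conjugate pair).
For λ=-4+4i: an eigenvector is (-2,-3) - i(1,1) = (-2 - i, -3 - i).
A real fundamental pair from Re and Im of e^((-4+4i)t)v: X_1 = e^(-4t)(cos(4t)·(-2,-3) + sin(4t)·(1,1)), X_2 = e^(-4t)(sin(4t)·(-2,-3) - cos(4t)·(1,1)).
General solution: c_1X_1 + c_2X_2.

x(t) = c_1e^(-4t)sin(4t) - 2c_1e^(-4t)cos(4t) - 2c_2e^(-4t)sin(4t) - c_2e^(-4t)cos(4t), y(t) = c_1e^(-4t)sin(4t) - 3c_1e^(-4t)cos(4t) - 3c_2e^(-4t)sin(4t) - c_2e^(-4t)cos(4t)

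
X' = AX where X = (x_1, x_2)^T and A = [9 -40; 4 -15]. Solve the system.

Coefficient matrix A = [[9, -40], [4, -15]].
Characteristic polynomial det(A - λI) = λ^2 + 6λ + 25 = 0.
Eigenvalues λ = -3 ± 4i (complex conjugate pair).
For λ=-3+4i: an eigenvector is (3,1) - i(-1,0) = (3 + i, 1).
A real fundamental pair from Re and Im of e^((-3+4i)t)v: X_1 = e^(-3t)(cos(4t)·(3,1) + sin(4t)·(-1,0)), X_2 = e^(-3t)(sin(4t)·(3,1) - cos(4t)·(-1,0)).
General solution: K_1X_1 + K_2X_2.

x_1(t) = -K_1e^(-3t)sin(4t) + 3K_1e^(-3t)cos(4t) + 3K_2e^(-3t)sin(4t) + K_2e^(-3t)cos(4t), x_2(t) = K_1e^(-3t)cos(4t) + K_2e^(-3t)sin(4t)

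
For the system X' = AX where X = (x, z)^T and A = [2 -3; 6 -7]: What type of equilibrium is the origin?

stable node

A = [[2,-3],[6,-7]]; det(A-λI) = λ^2 + 5λ + 4.
λ = -1, -4: both negative.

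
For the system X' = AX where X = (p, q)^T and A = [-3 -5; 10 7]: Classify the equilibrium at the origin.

A = [[-3,-5],[10,7]]; det(A-λI) = λ^2 - 4λ + 29.
λ = 2 ± 5i: positive real part.

unstable spiral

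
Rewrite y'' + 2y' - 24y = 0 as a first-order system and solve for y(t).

Let x_1 = y, x_2 = y'. Then x_1' = x_2 and x_2' = 24x_1 - 2x_2.
A = [[0,1],[24,-2]]; det(A-λI) = λ^2 + 2λ - 24.
Eigenvalues λ = -6, 4 with eigenvectors (1,-6), (1,4).

y(t) = K_1e^(-6t) + K_2e^(4t)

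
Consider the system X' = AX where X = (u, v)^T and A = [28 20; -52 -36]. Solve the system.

u(t) = -2c_1e^(-4t)sin(4t) + c_1e^(-4t)cos(4t) + c_2e^(-4t)sin(4t) + 2c_2e^(-4t)cos(4t), v(t) = 3c_1e^(-4t)sin(4t) - 2c_1e^(-4t)cos(4t) - 2c_2e^(-4t)sin(4t) - 3c_2e^(-4t)cos(4t)

Coefficient matrix A = [[28, 20], [-52, -36]].
Characteristic polynomial det(A - λI) = λ^2 + 8λ + 32 = 0.
Eigenvalues λ = -4 ± 4i (complex conjugate pair).
For λ=-4+4i: an eigenvector is (1,-2) - i(-2,3) = (1 + 2i, -2 - 3i).
A real fundamental pair from Re and Im of e^((-4+4i)t)v: X_1 = e^(-4t)(cos(4t)·(1,-2) + sin(4t)·(-2,3)), X_2 = e^(-4t)(sin(4t)·(1,-2) - cos(4t)·(-2,3)).
General solution: c_1X_1 + c_2X_2.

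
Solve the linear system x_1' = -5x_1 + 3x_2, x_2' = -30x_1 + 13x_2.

x_1(t) = -c_1e^(4t)cos(3t) - c_2e^(4t)sin(3t), x_2(t) = c_1e^(4t)sin(3t) - 3c_1e^(4t)cos(3t) - 3c_2e^(4t)sin(3t) - c_2e^(4t)cos(3t)

Coefficient matrix A = [[-5, 3], [-30, 13]].
Characteristic polynomial det(A - λI) = λ^2 - 8λ + 25 = 0.
Eigenvalues λ = 4 ± 3i (complex conjugate pair).
For λ=4+3i: an eigenvector is (-1,-3) - i(0,1) = (-1, -3 - i).
A real fundamental pair from Re and Im of e^((4+3i)t)v: X_1 = e^(4t)(cos(3t)·(-1,-3) + sin(3t)·(0,1)), X_2 = e^(4t)(sin(3t)·(-1,-3) - cos(3t)·(0,1)).
General solution: c_1X_1 + c_2X_2.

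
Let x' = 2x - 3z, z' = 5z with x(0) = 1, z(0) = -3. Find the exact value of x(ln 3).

711

A = [[2,-3],[0,5]]; eigenvalues λ = 5, 2.
Eigenvectors: (1,-1) for λ=5, (1,0) for λ=2.
From the initial condition, c_1 = 3, c_2 = -2.
x(ln 3) = (3)(3^5)(1) + (-2)(3^2)(1) = 711.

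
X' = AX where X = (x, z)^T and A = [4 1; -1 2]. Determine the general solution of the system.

x(t) = C_1e^(3t) + C_2te^(3t) + 2C_2e^(3t), z(t) = -C_1e^(3t) - C_2te^(3t) - C_2e^(3t)

Coefficient matrix A = [[4, 1], [-1, 2]].
Characteristic polynomial det(A - λI) = λ^2 - 6λ + 9 = 0.
Single eigenvalue λ = 3 with algebraic multiplicity 2.
Eigenvector v = (1,-1); generalized eigenvector w with (A-λI)w=v is (2,-1).
General solution: e^(3t)[C_1·v + C_2·(t·v + w)].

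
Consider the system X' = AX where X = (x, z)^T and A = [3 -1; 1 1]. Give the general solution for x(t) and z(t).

Coefficient matrix A = [[3, -1], [1, 1]].
Characteristic polynomial det(A - λI) = λ^2 - 4λ + 4 = 0.
Single eigenvalue λ = 2 with algebraic multiplicity 2.
Eigenvector v = (1,1); generalized eigenvector w with (A-λI)w=v is (-2,-3).
General solution: e^(2t)[c_1·v + c_2·(t·v + w)].

x(t) = c_1e^(2t) + c_2te^(2t) - 2c_2e^(2t), z(t) = c_1e^(2t) + c_2te^(2t) - 3c_2e^(2t)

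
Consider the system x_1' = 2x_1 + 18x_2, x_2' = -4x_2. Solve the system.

x_1(t) = C_1e^(2t) - 3C_2e^(-4t), x_2(t) = C_2e^(-4t)

Coefficient matrix A = [[2, 18], [0, -4]].
Characteristic polynomial det(A - λI) = λ^2 + 2λ - 8 = 0.
Eigenvalues λ = 2, -4.
For λ=2: (A-λI) row 1 is [0, 18], so an eigenvector is (1, 0).
For λ=-4: (A-λI) row 1 is [6, 18], so an eigenvector is (-3, 1).
General solution: C_1e^(2t)(1,0) + C_2e^(-4t)(-3,1).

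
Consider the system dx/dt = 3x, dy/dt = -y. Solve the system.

Coefficient matrix A = [[3, 0], [0, -1]].
Characteristic polynomial det(A - λI) = λ^2 - 2λ - 3 = 0.
Eigenvalues λ = -1, 3.
For λ=-1: (A-λI) row 1 is [4, 0], so an eigenvector is (0, -1).
For λ=3: (A-λI) row 2 is [0, -4], so an eigenvector is (1, 0).
General solution: K_1e^(-t)(0,-1) + K_2e^(3t)(1,0).

x(t) = K_2e^(3t), y(t) = -K_1e^(-t)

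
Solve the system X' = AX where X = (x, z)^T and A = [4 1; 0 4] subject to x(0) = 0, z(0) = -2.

Coefficient matrix A = [[4, 1], [0, 4]].
Characteristic polynomial det(A - λI) = λ^2 - 8λ + 16 = 0.
Single eigenvalue λ = 4 with algebraic multiplicity 2.
Eigenvector v = (1,0); generalized eigenvector w with (A-λI)w=v is (2,1).
General solution: e^(4t)[K_1·v + K_2·(t·v + w)].
Applying x(0)=0, z(0)=-2 gives K_1=4, K_2=-2.

x(t) = -2te^(4t), z(t) = -2e^(4t)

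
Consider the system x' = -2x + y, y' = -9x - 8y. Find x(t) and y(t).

Coefficient matrix A = [[-2, 1], [-9, -8]].
Characteristic polynomial det(A - λI) = λ^2 + 10λ + 25 = 0.
Single eigenvalue λ = -5 with algebraic multiplicity 2.
Eigenvector v = (1,-3); generalized eigenvector w with (A-λI)w=v is (1,-2).
General solution: e^(-5t)[C_1·v + C_2·(t·v + w)].

x(t) = C_1e^(-5t) + C_2te^(-5t) + C_2e^(-5t), y(t) = -3C_1e^(-5t) - 3C_2te^(-5t) - 2C_2e^(-5t)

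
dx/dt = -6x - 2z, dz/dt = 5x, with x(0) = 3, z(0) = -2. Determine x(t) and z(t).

x(t) = -5e^(-3t)sin(t) + 3e^(-3t)cos(t), z(t) = 9e^(-3t)sin(t) - 2e^(-3t)cos(t)

Coefficient matrix A = [[-6, -2], [5, 0]].
Characteristic polynomial det(A - λI) = λ^2 + 6λ + 10 = 0.
Eigenvalues λ = -3 ± i (complex conjugate pair).
For λ=-3+i: an eigenvector is (-1,1) - i(1,-2) = (-1 - i, 1 + 2i).
A real fundamental pair from Re and Im of e^((-3+i)t)v: X_1 = e^(-3t)(cos(t)·(-1,1) + sin(t)·(1,-2)), X_2 = e^(-3t)(sin(t)·(-1,1) - cos(t)·(1,-2)).
General solution: C_1X_1 + C_2X_2.
Applying x(0)=3, z(0)=-2 gives C_1=-4, C_2=1.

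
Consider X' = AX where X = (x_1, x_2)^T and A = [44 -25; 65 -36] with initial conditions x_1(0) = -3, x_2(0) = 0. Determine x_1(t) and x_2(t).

x_1(t) = -24e^(4t)sin(5t) - 3e^(4t)cos(5t), x_2(t) = -39e^(4t)sin(5t)

Coefficient matrix A = [[44, -25], [65, -36]].
Characteristic polynomial det(A - λI) = λ^2 - 8λ + 41 = 0.
Eigenvalues λ = 4 ± 5i (complex conjugate pair).
For λ=4+5i: an eigenvector is (2,3) - i(1,2) = (2 - i, 3 - 2i).
A real fundamental pair from Re and Im of e^((4+5i)t)v: X_1 = e^(4t)(cos(5t)·(2,3) + sin(5t)·(1,2)), X_2 = e^(4t)(sin(5t)·(2,3) - cos(5t)·(1,2)).
General solution: C_1X_1 + C_2X_2.
Applying x_1(0)=-3, x_2(0)=0 gives C_1=-6, C_2=-9.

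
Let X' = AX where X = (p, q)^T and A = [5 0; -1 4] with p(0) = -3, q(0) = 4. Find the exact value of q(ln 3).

A = [[5,0],[-1,4]]; eigenvalues λ = 4, 5.
Eigenvectors: (0,1) for λ=4, (1,-1) for λ=5.
From the initial condition, c_1 = 1, c_2 = -3.
q(ln 3) = (1)(3^4)(1) + (-3)(3^5)(-1) = 810.

810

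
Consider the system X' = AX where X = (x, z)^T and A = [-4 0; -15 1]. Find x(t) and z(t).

Coefficient matrix A = [[-4, 0], [-15, 1]].
Characteristic polynomial det(A - λI) = λ^2 + 3λ - 4 = 0.
Eigenvalues λ = -4, 1.
For λ=-4: (A-λI) row 2 is [-15, 5], so an eigenvector is (1, 3).
For λ=1: (A-λI) row 1 is [-5, 0], so an eigenvector is (0, -1).
General solution: K_1e^(-4t)(1,3) + K_2e^(t)(0,-1).

x(t) = K_1e^(-4t), z(t) = 3K_1e^(-4t) - K_2e^(t)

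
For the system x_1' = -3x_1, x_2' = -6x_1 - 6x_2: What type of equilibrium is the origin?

stable node

A = [[-3,0],[-6,-6]]; det(A-λI) = λ^2 + 9λ + 18.
λ = -3, -6: both negative.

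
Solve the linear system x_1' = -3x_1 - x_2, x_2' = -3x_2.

x_1(t) = c_1e^(-3t) + c_2te^(-3t) + c_2e^(-3t), x_2(t) = -c_2e^(-3t)

Coefficient matrix A = [[-3, -1], [0, -3]].
Characteristic polynomial det(A - λI) = λ^2 + 6λ + 9 = 0.
Single eigenvalue λ = -3 with algebraic multiplicity 2.
Eigenvector v = (1,0); generalized eigenvector w with (A-λI)w=v is (1,-1).
General solution: e^(-3t)[c_1·v + c_2·(t·v + w)].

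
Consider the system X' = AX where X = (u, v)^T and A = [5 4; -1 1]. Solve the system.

u(t) = -2c_1e^(3t) - 2c_2te^(3t) - c_2e^(3t), v(t) = c_1e^(3t) + c_2te^(3t)

Coefficient matrix A = [[5, 4], [-1, 1]].
Characteristic polynomial det(A - λI) = λ^2 - 6λ + 9 = 0.
Single eigenvalue λ = 3 with algebraic multiplicity 2.
Eigenvector v = (-2,1); generalized eigenvector w with (A-λI)w=v is (-1,0).
General solution: e^(3t)[c_1·v + c_2·(t·v + w)].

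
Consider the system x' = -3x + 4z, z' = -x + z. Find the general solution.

x(t) = -2K_1e^(-t) - 2K_2te^(-t) + 3K_2e^(-t), z(t) = -K_1e^(-t) - K_2te^(-t) + K_2e^(-t)

Coefficient matrix A = [[-3, 4], [-1, 1]].
Characteristic polynomial det(A - λI) = λ^2 + 2λ + 1 = 0.
Single eigenvalue λ = -1 with algebraic multiplicity 2.
Eigenvector v = (-2,-1); generalized eigenvector w with (A-λI)w=v is (3,1).
General solution: e^(-t)[K_1·v + K_2·(t·v + w)].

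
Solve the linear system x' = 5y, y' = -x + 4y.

Coefficient matrix A = [[0, 5], [-1, 4]].
Characteristic polynomial det(A - λI) = λ^2 - 4λ + 5 = 0.
Eigenvalues λ = 2 ± i (complex conjugate pair).
For λ=2+i: an eigenvector is (-2,-1) - i(-1,0) = (-2 + i, -1).
A real fundamental pair from Re and Im of e^((2+i)t)v: X_1 = e^(2t)(cos(t)·(-2,-1) + sin(t)·(-1,0)), X_2 = e^(2t)(sin(t)·(-2,-1) - cos(t)·(-1,0)).
General solution: K_1X_1 + K_2X_2.

x(t) = -K_1e^(2t)sin(t) - 2K_1e^(2t)cos(t) - 2K_2e^(2t)sin(t) + K_2e^(2t)cos(t), y(t) = -K_1e^(2t)cos(t) - K_2e^(2t)sin(t)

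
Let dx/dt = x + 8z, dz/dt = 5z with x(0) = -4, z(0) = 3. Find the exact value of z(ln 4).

A = [[1,8],[0,5]]; eigenvalues λ = 1, 5.
Eigenvectors: (-1,0) for λ=1, (-2,-1) for λ=5.
From the initial condition, c_1 = 10, c_2 = -3.
z(ln 4) = (10)(4^1)(0) + (-3)(4^5)(-1) = 3072.

3072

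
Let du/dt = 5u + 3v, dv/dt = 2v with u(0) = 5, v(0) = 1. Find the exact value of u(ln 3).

A = [[5,3],[0,2]]; eigenvalues λ = 5, 2.
Eigenvectors: (1,0) for λ=5, (-1,1) for λ=2.
From the initial condition, c_1 = 6, c_2 = 1.
u(ln 3) = (6)(3^5)(1) + (1)(3^2)(-1) = 1449.

1449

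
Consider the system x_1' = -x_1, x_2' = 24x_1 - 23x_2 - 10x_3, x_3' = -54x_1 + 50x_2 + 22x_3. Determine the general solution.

Coefficient matrix A = [[-1, 0, 0], [24, -23, -10], [-54, 50, 22]].
det(A - λI) = 0 gives eigenvalues λ = -1, -3, 2.
For λ=-1: eigenvector (1,2,-2).
For λ=-3: eigenvector (0,1,-2).
For λ=2: eigenvector (0,-2,5).
General solution: K_1e^(-t)(1,2,-2) + K_2e^(-3t)(0,1,-2) + K_3e^(2t)(0,-2,5).

x_1(t) = K_1e^(-t), x_2(t) = 2K_1e^(-t) + K_2e^(-3t) - 2K_3e^(2t), x_3(t) = -2K_1e^(-t) - 2K_2e^(-3t) + 5K_3e^(2t)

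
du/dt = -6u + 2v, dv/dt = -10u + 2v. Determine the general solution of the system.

u(t) = -K_1e^(-2t)cos(2t) - K_2e^(-2t)sin(2t), v(t) = K_1e^(-2t)sin(2t) - 2K_1e^(-2t)cos(2t) - 2K_2e^(-2t)sin(2t) - K_2e^(-2t)cos(2t)

Coefficient matrix A = [[-6, 2], [-10, 2]].
Characteristic polynomial det(A - λI) = λ^2 + 4λ + 8 = 0.
Eigenvalues λ = -2 ± 2i (complex conjugate pair).
For λ=-2+2i: an eigenvector is (-1,-2) - i(0,1) = (-1, -2 - i).
A real fundamental pair from Re and Im of e^((-2+2i)t)v: X_1 = e^(-2t)(cos(2t)·(-1,-2) + sin(2t)·(0,1)), X_2 = e^(-2t)(sin(2t)·(-1,-2) - cos(2t)·(0,1)).
General solution: K_1X_1 + K_2X_2.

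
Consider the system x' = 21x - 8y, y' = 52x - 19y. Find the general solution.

x(t) = c_1e^(t)sin(4t) - c_1e^(t)cos(4t) - c_2e^(t)sin(4t) - c_2e^(t)cos(4t), y(t) = 2c_1e^(t)sin(4t) - 3c_1e^(t)cos(4t) - 3c_2e^(t)sin(4t) - 2c_2e^(t)cos(4t)

Coefficient matrix A = [[21, -8], [52, -19]].
Characteristic polynomial det(A - λI) = λ^2 - 2λ + 17 = 0.
Eigenvalues λ = 1 ± 4i (complex conjugate pair).
For λ=1+4i: an eigenvector is (-1,-3) - i(1,2) = (-1 - i, -3 - 2i).
A real fundamental pair from Re and Im of e^((1+4i)t)v: X_1 = e^(t)(cos(4t)·(-1,-3) + sin(4t)·(1,2)), X_2 = e^(t)(sin(4t)·(-1,-3) - cos(4t)·(1,2)).
General solution: c_1X_1 + c_2X_2.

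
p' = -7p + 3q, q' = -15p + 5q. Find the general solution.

Coefficient matrix A = [[-7, 3], [-15, 5]].
Characteristic polynomial det(A - λI) = λ^2 + 2λ + 10 = 0.
Eigenvalues λ = -1 ± 3i (complex conjugate pair).
For λ=-1+3i: an eigenvector is (-1,-2) - i(0,1) = (-1, -2 - i).
A real fundamental pair from Re and Im of e^((-1+3i)t)v: X_1 = e^(-t)(cos(3t)·(-1,-2) + sin(3t)·(0,1)), X_2 = e^(-t)(sin(3t)·(-1,-2) - cos(3t)·(0,1)).
General solution: K_1X_1 + K_2X_2.

p(t) = -K_1e^(-t)cos(3t) - K_2e^(-t)sin(3t), q(t) = K_1e^(-t)sin(3t) - 2K_1e^(-t)cos(3t) - 2K_2e^(-t)sin(3t) - K_2e^(-t)cos(3t)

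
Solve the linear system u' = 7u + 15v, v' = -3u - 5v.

u(t) = K_1e^(t)sin(3t) - 2K_1e^(t)cos(3t) - 2K_2e^(t)sin(3t) - K_2e^(t)cos(3t), v(t) = K_1e^(t)cos(3t) + K_2e^(t)sin(3t)

Coefficient matrix A = [[7, 15], [-3, -5]].
Characteristic polynomial det(A - λI) = λ^2 - 2λ + 10 = 0.
Eigenvalues λ = 1 ± 3i (complex conjugate pair).
For λ=1+3i: an eigenvector is (-2,1) - i(1,0) = (-2 - i, 1).
A real fundamental pair from Re and Im of e^((1+3i)t)v: X_1 = e^(t)(cos(3t)·(-2,1) + sin(3t)·(1,0)), X_2 = e^(t)(sin(3t)·(-2,1) - cos(3t)·(1,0)).
General solution: K_1X_1 + K_2X_2.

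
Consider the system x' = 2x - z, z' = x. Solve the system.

Coefficient matrix A = [[2, -1], [1, 0]].
Characteristic polynomial det(A - λI) = λ^2 - 2λ + 1 = 0.
Single eigenvalue λ = 1 with algebraic multiplicity 2.
Eigenvector v = (1,1); generalized eigenvector w with (A-λI)w=v is (-1,-2).
General solution: e^(t)[c_1·v + c_2·(t·v + w)].

x(t) = c_1e^(t) + c_2te^(t) - c_2e^(t), z(t) = c_1e^(t) + c_2te^(t) - 2c_2e^(t)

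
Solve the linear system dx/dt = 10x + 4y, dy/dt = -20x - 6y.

x(t) = -K_1e^(2t)sin(4t) + K_2e^(2t)cos(4t), y(t) = 2K_1e^(2t)sin(4t) - K_1e^(2t)cos(4t) - K_2e^(2t)sin(4t) - 2K_2e^(2t)cos(4t)

Coefficient matrix A = [[10, 4], [-20, -6]].
Characteristic polynomial det(A - λI) = λ^2 - 4λ + 20 = 0.
Eigenvalues λ = 2 ± 4i (complex conjugate pair).
For λ=2+4i: an eigenvector is (0,-1) - i(-1,2) = (0 + i, -1 - 2i).
A real fundamental pair from Re and Im of e^((2+4i)t)v: X_1 = e^(2t)(cos(4t)·(0,-1) + sin(4t)·(-1,2)), X_2 = e^(2t)(sin(4t)·(0,-1) - cos(4t)·(-1,2)).
General solution: K_1X_1 + K_2X_2.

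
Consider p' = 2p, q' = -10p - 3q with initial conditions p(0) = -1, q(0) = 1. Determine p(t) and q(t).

p(t) = -e^(2t), q(t) = 2e^(2t) - e^(-3t)

Coefficient matrix A = [[2, 0], [-10, -3]].
Characteristic polynomial det(A - λI) = λ^2 + λ - 6 = 0.
Eigenvalues λ = 2, -3.
For λ=2: (A-λI) row 2 is [-10, -5], so an eigenvector is (1, -2).
For λ=-3: (A-λI) row 1 is [5, 0], so an eigenvector is (0, -1).
General solution: c_1e^(2t)(1,-2) + c_2e^(-3t)(0,-1).
Applying p(0)=-1, q(0)=1 gives c_1=-1, c_2=1.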